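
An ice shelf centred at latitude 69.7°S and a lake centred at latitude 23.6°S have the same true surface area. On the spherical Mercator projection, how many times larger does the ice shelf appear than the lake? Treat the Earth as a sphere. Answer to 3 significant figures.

Mercator areal scale is sec²φ.
At 69.7°: sec²(69.7°) = 1/0.3469² = 8.308.
At 23.6°: sec²(23.6°) = 1/0.9164² = 1.191.
Ratio = 8.308/1.191 = cos²(23.6°)/cos²(69.7°) ≈ 6.98.

6.98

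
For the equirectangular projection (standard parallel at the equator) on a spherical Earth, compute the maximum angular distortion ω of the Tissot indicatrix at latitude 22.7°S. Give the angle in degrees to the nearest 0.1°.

For the equirectangular projection with φ₀ = 0 (plate carrée), h = 1 along meridians and k = sec φ along parallels.
At 22.7°: h = 1.000, k = 1.084; principal scales a = 1.084, b = 1.000.
sin(ω/2) = (a − b)/(a + b) = 0.08397/2.084 = 0.04029, so ω = 2 arcsin(0.04029) ≈ 4.6°.

4.6°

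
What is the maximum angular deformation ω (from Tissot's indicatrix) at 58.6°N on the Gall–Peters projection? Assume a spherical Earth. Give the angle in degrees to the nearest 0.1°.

34.5°

The Gall–Peters projection is cylindrical equal-area with φ₀ = 45°. Cylindrical equal-area (φ₀ = 45°): h = cos φ / cos 45° along meridians, k = cos 45° / cos φ along parallels; h·k = 1.
At 58.6°: h = 0.7368, k = 1.357; principal scales a = 1.357, b = 0.7368.
sin(ω/2) = (a − b)/(a + b) = 0.6204/2.094 = 0.2963, so ω = 2 arcsin(0.2963) ≈ 34.5°.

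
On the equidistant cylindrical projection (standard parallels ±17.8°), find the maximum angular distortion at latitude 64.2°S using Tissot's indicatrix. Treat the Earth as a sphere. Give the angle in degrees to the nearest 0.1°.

In the equirectangular projection with standard parallel φ₀ = 17.8° (x = Rλ cos φ₀, y = Rφ), meridians are true-scale (h = 1) and the parallel scale is k = cos φ₀ / cos φ.
At 64.2°: h = 1.000, k = 2.188; principal scales a = 2.188, b = 1.000.
sin(ω/2) = (a − b)/(a + b) = 1.188/3.188 = 0.3726, so ω = 2 arcsin(0.3726) ≈ 43.7°.

43.7°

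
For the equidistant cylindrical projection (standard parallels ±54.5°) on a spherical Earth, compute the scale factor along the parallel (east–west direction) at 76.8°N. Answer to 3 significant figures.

2.54

In the equirectangular projection with standard parallel φ₀ = 54.5° (x = Rλ cos φ₀, y = Rφ), meridians are true-scale (h = 1) and the parallel scale is k = cos φ₀ / cos φ.
k = cos 54.5° / cos 76.8° = 0.5807/0.2284 = 2.543.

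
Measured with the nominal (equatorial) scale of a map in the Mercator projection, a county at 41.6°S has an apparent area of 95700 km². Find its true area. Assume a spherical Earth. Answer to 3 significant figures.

For Mercator, h = k = sec φ (a conformal cylindrical projection has a single point scale, 1/cos φ).
Areal scale = k² = sec²φ = 1/cos²(41.6°) = 1/0.7478² = 1.788.
True area = apparent / (areal scale) = 95700 / 1.788 ≈ 53500 km².

53500 km²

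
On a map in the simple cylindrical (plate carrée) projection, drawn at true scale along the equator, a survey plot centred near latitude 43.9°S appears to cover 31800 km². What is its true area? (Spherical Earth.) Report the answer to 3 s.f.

For the equirectangular projection with φ₀ = 0 (plate carrée), h = 1 along meridians and k = sec φ along parallels.
Areal scale = h·k = 1 × sec φ; at 43.9°, h = 1.000, k = 1.388, so h·k = 1.388.
True area = apparent / (areal scale) = 31800 / 1.388 ≈ 22900 km².

22900 km²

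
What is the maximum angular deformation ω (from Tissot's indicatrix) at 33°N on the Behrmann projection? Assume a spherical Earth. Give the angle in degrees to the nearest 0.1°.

Behrmann is a cylindrical equal-area projection with standard parallels at ±30°. A cylindrical equal-area projection with standard parallel φ₀ has meridian scale h = cos φ / cos φ₀ and parallel scale k = cos φ₀ / cos φ (so areas are preserved, h·k = 1).
At 33°: h = 0.9684, k = 1.033; principal scales a = 1.033, b = 0.9684.
sin(ω/2) = (a − b)/(a + b) = 0.06420/2.001 = 0.03209, so ω = 2 arcsin(0.03209) ≈ 3.7°.

3.7°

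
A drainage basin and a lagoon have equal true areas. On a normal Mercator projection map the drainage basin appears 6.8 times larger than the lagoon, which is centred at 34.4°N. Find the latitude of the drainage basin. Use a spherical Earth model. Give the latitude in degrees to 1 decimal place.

71.6°

On Mercator, (apparent₁)/(apparent₂) = sec²φ₁ / sec²φ₂ when true areas are equal.
cos²φ₂ / cos²φ₁ = 6.8  ⇒  cos φ₁ = cos 34.4° / √6.8 = 0.8251/2.608 = 0.3164.
φ₁ = arccos(0.3164) ≈ 71.6°.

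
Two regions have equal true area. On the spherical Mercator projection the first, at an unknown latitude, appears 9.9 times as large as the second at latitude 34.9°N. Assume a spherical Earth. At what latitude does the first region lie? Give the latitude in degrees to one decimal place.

For equal true areas on Mercator, apparent areas scale as sec²φ, so the ratio is cos²φ₂ / cos²φ₁.
cos²φ₂ / cos²φ₁ = 9.9  ⇒  cos φ₁ = cos 34.9° / √9.9 = 0.8202/3.146 = 0.2607.
φ₁ = arccos(0.2607) ≈ 74.9°.

74.9°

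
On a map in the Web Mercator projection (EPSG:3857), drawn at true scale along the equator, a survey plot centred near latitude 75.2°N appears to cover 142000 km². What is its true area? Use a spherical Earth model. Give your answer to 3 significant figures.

9270 km²

For Mercator, h = k = sec φ (a conformal cylindrical projection has a single point scale, 1/cos φ).
Areal scale = k² = sec²φ = 1/cos²(75.2°) = 1/0.2554² = 15.33.
True area = apparent / (areal scale) = 142000 / 15.33 ≈ 9270 km².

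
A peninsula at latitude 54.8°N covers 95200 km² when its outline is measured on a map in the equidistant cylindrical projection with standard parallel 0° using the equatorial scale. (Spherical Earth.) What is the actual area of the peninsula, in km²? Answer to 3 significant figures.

54900 km²

For the equirectangular projection with φ₀ = 0 (plate carrée), h = 1 along meridians and k = sec φ along parallels.
Areal scale = h·k = 1 × sec φ; at 54.8°, h = 1.000, k = 1.735, so h·k = 1.735.
True area = apparent / (areal scale) = 95200 / 1.735 ≈ 54900 km².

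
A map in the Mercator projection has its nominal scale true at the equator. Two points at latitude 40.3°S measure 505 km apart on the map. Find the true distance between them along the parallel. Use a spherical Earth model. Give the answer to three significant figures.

385 km

For Mercator, h = k = sec φ (a conformal cylindrical projection has a single point scale, 1/cos φ).
Along the parallel at 40.3°, map distances are exaggerated by k = sec 40.3° = 1.311.
True distance = 505 / 1.311 = 505 × cos 40.3° ≈ 385 km.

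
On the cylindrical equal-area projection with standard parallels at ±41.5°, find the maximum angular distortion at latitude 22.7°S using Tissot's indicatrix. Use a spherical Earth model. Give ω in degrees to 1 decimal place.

23.7°

A cylindrical equal-area projection with standard parallel φ₀ has meridian scale h = cos φ / cos φ₀ and parallel scale k = cos φ₀ / cos φ (so areas are preserved, h·k = 1).
At 22.7°: h = 1.232, k = 0.8118; principal scales a = 1.232, b = 0.8118.
sin(ω/2) = (a − b)/(a + b) = 0.4199/2.044 = 0.2055, so ω = 2 arcsin(0.2055) ≈ 23.7°.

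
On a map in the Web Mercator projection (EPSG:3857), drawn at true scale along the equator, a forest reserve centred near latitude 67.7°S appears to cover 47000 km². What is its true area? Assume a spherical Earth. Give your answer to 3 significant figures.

6770 km²

For Mercator, h = k = sec φ (a conformal cylindrical projection has a single point scale, 1/cos φ).
Areal scale = k² = sec²φ = 1/cos²(67.7°) = 1/0.3795² = 6.945.
True area = apparent / (areal scale) = 47000 / 6.945 ≈ 6770 km².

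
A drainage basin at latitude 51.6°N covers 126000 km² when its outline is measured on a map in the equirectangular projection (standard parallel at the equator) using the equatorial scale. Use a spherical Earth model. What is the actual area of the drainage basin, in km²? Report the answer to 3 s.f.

78300 km²

In the plate carrée (x = Rλ, y = Rφ), meridians are true-scale (h = 1) and parallels are stretched by k = sec φ.
Areal scale = h·k = 1 × sec φ; at 51.6°, h = 1.000, k = 1.610, so h·k = 1.610.
True area = apparent / (areal scale) = 126000 / 1.610 ≈ 78300 km².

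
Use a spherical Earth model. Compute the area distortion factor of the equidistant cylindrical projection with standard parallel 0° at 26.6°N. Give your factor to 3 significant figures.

1.12

For the equirectangular projection with φ₀ = 0 (plate carrée), h = 1 along meridians and k = sec φ along parallels.
Areal scale = h·k = 1 × sec φ; at 26.6°, h = 1.000, k = 1.118, so h·k = 1.118.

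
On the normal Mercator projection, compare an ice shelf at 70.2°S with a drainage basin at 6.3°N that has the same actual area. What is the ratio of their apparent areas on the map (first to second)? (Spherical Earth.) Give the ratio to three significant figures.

8.61

Mercator is conformal with k = sec φ, so areal scale = k² = sec²φ.
At 70.2°: sec²(70.2°) = 1/0.3387² = 8.715.
At 6.3°: sec²(6.3°) = 1/0.9940² = 1.012.
Ratio = 8.715/1.012 = cos²(6.3°)/cos²(70.2°) ≈ 8.61.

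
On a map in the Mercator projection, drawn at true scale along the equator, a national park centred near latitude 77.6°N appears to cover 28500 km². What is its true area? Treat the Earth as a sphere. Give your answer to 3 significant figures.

For Mercator, h = k = sec φ (a conformal cylindrical projection has a single point scale, 1/cos φ).
Areal scale = k² = sec²φ = 1/cos²(77.6°) = 1/0.2147² = 21.69.
True area = apparent / (areal scale) = 28500 / 21.69 ≈ 1310 km².

1310 km²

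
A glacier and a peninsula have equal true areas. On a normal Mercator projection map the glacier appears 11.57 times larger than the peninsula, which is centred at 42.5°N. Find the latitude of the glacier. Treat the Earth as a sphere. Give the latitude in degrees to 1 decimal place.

On Mercator, (apparent₁)/(apparent₂) = sec²φ₁ / sec²φ₂ when true areas are equal.
cos²φ₂ / cos²φ₁ = 11.57  ⇒  cos φ₁ = cos 42.5° / √11.57 = 0.7373/3.401 = 0.2168.
φ₁ = arccos(0.2168) ≈ 77.5°.

77.5°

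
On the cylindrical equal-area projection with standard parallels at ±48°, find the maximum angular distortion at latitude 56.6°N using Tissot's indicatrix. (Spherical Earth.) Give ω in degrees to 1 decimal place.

22.2°

For cylindrical equal-area with standard parallel φ₀, h = cos φ / cos φ₀ and k = cos φ₀ / cos φ, so h·k = 1.
At 56.6°: h = 0.8227, k = 1.216; principal scales a = 1.216, b = 0.8227.
sin(ω/2) = (a − b)/(a + b) = 0.3929/2.038 = 0.1927, so ω = 2 arcsin(0.1927) ≈ 22.2°.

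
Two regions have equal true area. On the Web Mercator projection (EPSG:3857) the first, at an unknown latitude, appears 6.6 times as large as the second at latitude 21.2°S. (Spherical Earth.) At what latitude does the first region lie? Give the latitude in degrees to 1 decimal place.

68.7°

Mercator areal scale is sec²φ, so apparent-area ratio = sec²φ₁ / sec²φ₂ = cos²φ₂ / cos²φ₁.
cos²φ₂ / cos²φ₁ = 6.6  ⇒  cos φ₁ = cos 21.2° / √6.6 = 0.9323/2.569 = 0.3629.
φ₁ = arccos(0.3629) ≈ 68.7°.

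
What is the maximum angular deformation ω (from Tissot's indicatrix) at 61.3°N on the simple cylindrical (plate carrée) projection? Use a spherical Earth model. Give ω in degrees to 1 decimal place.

41.1°

In the plate carrée (x = Rλ, y = Rφ), meridians are true-scale (h = 1) and parallels are stretched by k = sec φ.
At 61.3°: h = 1.000, k = 2.082; principal scales a = 2.082, b = 1.000.
sin(ω/2) = (a − b)/(a + b) = 1.082/3.082 = 0.3511, so ω = 2 arcsin(0.3511) ≈ 41.1°.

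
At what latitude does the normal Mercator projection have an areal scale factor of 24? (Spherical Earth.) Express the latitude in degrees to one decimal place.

Mercator areal scale is sec²φ.
sec²φ = 24  ⇒  cos²φ = 0.04167  ⇒  cos φ = 0.2041.
φ = arccos(0.2041) ≈ 78.2°.

78.2°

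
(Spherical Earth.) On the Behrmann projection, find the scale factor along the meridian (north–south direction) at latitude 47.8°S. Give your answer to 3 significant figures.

0.776

The Behrmann projection is cylindrical equal-area with φ₀ = 30°. Cylindrical equal-area (φ₀ = 30°): h = cos φ / cos 30° along meridians, k = cos 30° / cos φ along parallels; h·k = 1.
h = cos 47.8° / cos 30° = 0.6717/0.8660 = 0.7756.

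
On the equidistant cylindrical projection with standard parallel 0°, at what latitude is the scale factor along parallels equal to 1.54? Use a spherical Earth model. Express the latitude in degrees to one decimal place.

49.5°

Plate carrée: h = 1, k = sec φ along parallels.
sec φ = 1.54  ⇒  cos φ = 0.6494  ⇒  φ ≈ 49.5°.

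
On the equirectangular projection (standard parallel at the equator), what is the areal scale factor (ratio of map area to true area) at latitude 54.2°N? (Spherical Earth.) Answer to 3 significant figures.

In the plate carrée (x = Rλ, y = Rφ), meridians are true-scale (h = 1) and parallels are stretched by k = sec φ.
Areal scale = h·k = 1 × sec φ; at 54.2°, h = 1.000, k = 1.710, so h·k = 1.710.

1.71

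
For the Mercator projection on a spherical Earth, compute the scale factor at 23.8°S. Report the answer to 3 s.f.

Mercator is conformal, so the point scale is isotropic: h = k = sec φ = 1/cos φ.
k = 1/cos 23.8° = 1/0.9150 = 1.093.

1.09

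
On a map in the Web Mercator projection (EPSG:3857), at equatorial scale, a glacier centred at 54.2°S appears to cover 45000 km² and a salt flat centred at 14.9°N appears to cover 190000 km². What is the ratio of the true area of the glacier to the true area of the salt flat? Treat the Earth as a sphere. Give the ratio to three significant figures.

0.0868

Mercator's areal exaggeration is sec²φ; hence true area = (apparent area) · cos²φ.
True area of glacier: 45000 × cos²(54.2°) = 45000 × 0.3422 = 15400 km².
True area of salt flat: 190000 × cos²(14.9°) = 190000 × 0.9339 = 177400 km².
Ratio = 15400 / 177400 ≈ 0.0868.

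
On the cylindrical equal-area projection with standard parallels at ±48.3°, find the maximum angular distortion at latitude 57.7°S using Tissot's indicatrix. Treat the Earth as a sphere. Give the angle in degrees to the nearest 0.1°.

A cylindrical equal-area projection with standard parallel φ₀ has meridian scale h = cos φ / cos φ₀ and parallel scale k = cos φ₀ / cos φ (so areas are preserved, h·k = 1).
At 57.7°: h = 0.8033, k = 1.245; principal scales a = 1.245, b = 0.8033.
sin(ω/2) = (a − b)/(a + b) = 0.4417/2.048 = 0.2156, so ω = 2 arcsin(0.2156) ≈ 24.9°.

24.9°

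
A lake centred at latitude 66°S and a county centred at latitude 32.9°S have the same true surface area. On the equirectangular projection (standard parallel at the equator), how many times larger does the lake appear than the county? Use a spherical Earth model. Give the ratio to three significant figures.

2.06

In the plate carrée (x = Rλ, y = Rφ), meridians are true-scale (h = 1) and parallels are stretched by k = sec φ.
Areal scale at 66°: h·k = 1.000 × 2.459 = 2.459.
Areal scale at 32.9°: h·k = 1.000 × 1.191 = 1.191.
Ratio = 2.459/1.191 ≈ 2.06.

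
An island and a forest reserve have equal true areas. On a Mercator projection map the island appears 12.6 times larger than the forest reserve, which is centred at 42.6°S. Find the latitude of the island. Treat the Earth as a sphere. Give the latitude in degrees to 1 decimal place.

Mercator areal scale is sec²φ, so apparent-area ratio = sec²φ₁ / sec²φ₂ = cos²φ₂ / cos²φ₁.
cos²φ₂ / cos²φ₁ = 12.6  ⇒  cos φ₁ = cos 42.6° / √12.6 = 0.7361/3.550 = 0.2074.
φ₁ = arccos(0.2074) ≈ 78.0°.

78.0°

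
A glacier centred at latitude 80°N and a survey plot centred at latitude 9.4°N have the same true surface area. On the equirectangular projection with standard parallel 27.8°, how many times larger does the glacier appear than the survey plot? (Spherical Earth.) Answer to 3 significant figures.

5.68

With standard parallel φ₀ = 27.8°, the equirectangular projection gives x = Rλ cos φ₀, y = Rφ, so h = 1 and k = cos 27.8° / cos φ.
Areal scale at 80°: h·k = 1.000 × 5.094 = 5.094.
Areal scale at 9.4°: h·k = 1.000 × 0.8966 = 0.8966.
Ratio = 5.094/0.8966 ≈ 5.68.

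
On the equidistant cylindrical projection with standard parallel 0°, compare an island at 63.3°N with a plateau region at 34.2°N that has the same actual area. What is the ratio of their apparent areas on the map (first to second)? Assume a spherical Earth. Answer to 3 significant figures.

1.84

For the equirectangular projection with φ₀ = 0 (plate carrée), h = 1 along meridians and k = sec φ along parallels.
Areal scale at 63.3°: h·k = 1.000 × 2.226 = 2.226.
Areal scale at 34.2°: h·k = 1.000 × 1.209 = 1.209.
Ratio = 2.226/1.209 ≈ 1.84.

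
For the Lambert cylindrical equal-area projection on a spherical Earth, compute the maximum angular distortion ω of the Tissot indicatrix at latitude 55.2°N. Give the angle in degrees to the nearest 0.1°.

The Lambert cylindrical equal-area projection is the cylindrical equal-area projection with its standard parallel at the equator (φ₀ = 0). Cylindrical equal-area (φ₀ = 0°): h = cos φ / cos 0° along meridians, k = cos 0° / cos φ along parallels; h·k = 1.
At 55.2°: h = 0.5707, k = 1.752; principal scales a = 1.752, b = 0.5707.
sin(ω/2) = (a − b)/(a + b) = 1.181/2.323 = 0.5086, so ω = 2 arcsin(0.5086) ≈ 61.1°.

61.1°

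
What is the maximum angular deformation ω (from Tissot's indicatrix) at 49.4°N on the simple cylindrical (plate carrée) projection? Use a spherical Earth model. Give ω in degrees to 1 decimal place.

24.4°

For the equirectangular projection with φ₀ = 0 (plate carrée), h = 1 along meridians and k = sec φ along parallels.
At 49.4°: h = 1.000, k = 1.537; principal scales a = 1.537, b = 1.000.
sin(ω/2) = (a − b)/(a + b) = 0.5366/2.537 = 0.2116, so ω = 2 arcsin(0.2116) ≈ 24.4°.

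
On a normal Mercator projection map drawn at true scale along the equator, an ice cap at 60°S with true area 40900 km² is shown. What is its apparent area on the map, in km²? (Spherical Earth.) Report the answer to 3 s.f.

164000 km²

Mercator is conformal, so the point scale is isotropic: h = k = sec φ = 1/cos φ.
Areal scale = k² = sec²φ = 1/cos²(60°) = 1/0.5000² = 4.000.
Apparent area = 40900 × 4.000 ≈ 164000 km².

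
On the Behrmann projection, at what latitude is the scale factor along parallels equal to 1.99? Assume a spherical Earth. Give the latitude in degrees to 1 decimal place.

The Behrmann projection is cylindrical equal-area with φ₀ = 30°. A cylindrical equal-area projection with standard parallel φ₀ has meridian scale h = cos φ / cos φ₀ and parallel scale k = cos φ₀ / cos φ (so areas are preserved, h·k = 1).
k = cos φ₀ / cos φ = 1.99  ⇒  cos φ = cos 30° / 1.99 = 0.4352.
φ = arccos(0.4352) ≈ 64.2°.

64.2°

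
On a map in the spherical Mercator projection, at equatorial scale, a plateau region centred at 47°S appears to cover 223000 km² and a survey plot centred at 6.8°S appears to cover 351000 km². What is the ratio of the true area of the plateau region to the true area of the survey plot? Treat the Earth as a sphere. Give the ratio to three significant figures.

0.300

Mercator's areal exaggeration is sec²φ; hence true area = (apparent area) · cos²φ.
True area of plateau region: 223000 × cos²(47°) = 223000 × 0.4651 = 103700 km².
True area of survey plot: 351000 × cos²(6.8°) = 351000 × 0.9860 = 346100 km².
Ratio = 103700 / 346100 ≈ 0.300.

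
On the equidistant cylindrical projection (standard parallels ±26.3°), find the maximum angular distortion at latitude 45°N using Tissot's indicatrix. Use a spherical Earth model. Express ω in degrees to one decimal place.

13.6°

With standard parallel φ₀ = 26.3°, the equirectangular projection gives x = Rλ cos φ₀, y = Rφ, so h = 1 and k = cos 26.3° / cos φ.
At 45°: h = 1.000, k = 1.268; principal scales a = 1.268, b = 1.000.
sin(ω/2) = (a − b)/(a + b) = 0.2678/2.268 = 0.1181, so ω = 2 arcsin(0.1181) ≈ 13.6°.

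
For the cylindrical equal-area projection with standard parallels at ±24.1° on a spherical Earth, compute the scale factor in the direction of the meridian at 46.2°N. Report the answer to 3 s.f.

Cylindrical equal-area (φ₀ = 24.1°): h = cos φ / cos 24.1° along meridians, k = cos 24.1° / cos φ along parallels; h·k = 1.
h = cos 46.2° / cos 24.1° = 0.6921/0.9128 = 0.7582.

0.758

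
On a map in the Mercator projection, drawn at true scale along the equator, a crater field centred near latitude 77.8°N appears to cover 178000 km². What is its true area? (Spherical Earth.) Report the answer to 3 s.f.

The Mercator projection is conformal; its linear scale factor is the same in every direction and equals sec φ = 1/cos φ.
Areal scale = k² = sec²φ = 1/cos²(77.8°) = 1/0.2113² = 22.39.
True area = apparent / (areal scale) = 178000 / 22.39 ≈ 7950 km².

7950 km²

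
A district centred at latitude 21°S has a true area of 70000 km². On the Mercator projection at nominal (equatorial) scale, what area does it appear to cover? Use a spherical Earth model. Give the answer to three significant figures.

Mercator is conformal, so the point scale is isotropic: h = k = sec φ = 1/cos φ.
Areal scale = k² = sec²φ = 1/cos²(21°) = 1/0.9336² = 1.147.
Apparent area = 70000 × 1.147 ≈ 80300 km².

80300 km²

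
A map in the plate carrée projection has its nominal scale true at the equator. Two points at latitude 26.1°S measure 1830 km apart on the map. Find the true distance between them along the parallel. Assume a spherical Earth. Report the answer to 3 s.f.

1640 km

For the equirectangular projection with φ₀ = 0 (plate carrée), h = 1 along meridians and k = sec φ along parallels.
Along the parallel at 26.1°, map distances are exaggerated by k = sec 26.1° = 1.114.
True distance = 1830 / 1.114 = 1830 × cos 26.1° ≈ 1640 km.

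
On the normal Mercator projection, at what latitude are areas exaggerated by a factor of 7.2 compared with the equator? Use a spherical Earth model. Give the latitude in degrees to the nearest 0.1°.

68.1°

Mercator areal scale is sec²φ.
sec²φ = 7.2  ⇒  cos²φ = 0.1389  ⇒  cos φ = 0.3727.
φ = arccos(0.3727) ≈ 68.1°.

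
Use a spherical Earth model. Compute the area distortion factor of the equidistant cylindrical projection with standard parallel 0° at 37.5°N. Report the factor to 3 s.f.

1.26

For the equirectangular projection with φ₀ = 0 (plate carrée), h = 1 along meridians and k = sec φ along parallels.
Areal scale = h·k = 1 × sec φ; at 37.5°, h = 1.000, k = 1.260, so h·k = 1.260.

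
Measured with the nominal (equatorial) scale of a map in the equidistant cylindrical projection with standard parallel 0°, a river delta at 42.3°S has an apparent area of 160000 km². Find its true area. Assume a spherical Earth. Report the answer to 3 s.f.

Plate carrée maps x = Rλ, y = Rφ. The meridian scale is h = 1 and the parallel scale is k = 1/cos φ = sec φ.
Areal scale = h·k = 1 × sec φ; at 42.3°, h = 1.000, k = 1.352, so h·k = 1.352.
True area = apparent / (areal scale) = 160000 / 1.352 ≈ 118000 km².

118000 km²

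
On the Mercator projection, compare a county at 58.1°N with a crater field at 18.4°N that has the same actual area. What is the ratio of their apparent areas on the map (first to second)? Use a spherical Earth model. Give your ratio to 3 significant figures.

3.22

Mercator is conformal with k = sec φ, so areal scale = k² = sec²φ.
At 58.1°: sec²(58.1°) = 1/0.5284² = 3.581.
At 18.4°: sec²(18.4°) = 1/0.9489² = 1.111.
Ratio = 3.581/1.111 = cos²(18.4°)/cos²(58.1°) ≈ 3.22.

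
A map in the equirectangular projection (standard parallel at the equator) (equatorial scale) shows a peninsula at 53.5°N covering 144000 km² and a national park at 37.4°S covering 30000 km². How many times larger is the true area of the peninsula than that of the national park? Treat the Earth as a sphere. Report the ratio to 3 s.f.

On the plate carrée, areal scale = h·k = 1 × sec φ, so true area = apparent × cos φ.
True area of peninsula: 144000 × cos(53.5°) = 144000 × 0.5948 = 85650 km².
True area of national park: 30000 × cos(37.4°) = 30000 × 0.7944 = 23830 km².
Ratio = 85650 / 23830 ≈ 3.59.

3.59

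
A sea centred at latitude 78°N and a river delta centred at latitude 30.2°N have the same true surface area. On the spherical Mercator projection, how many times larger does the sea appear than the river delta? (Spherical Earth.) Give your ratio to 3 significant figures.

17.3

Mercator areal scale is sec²φ.
At 78°: sec²(78°) = 1/0.2079² = 23.13.
At 30.2°: sec²(30.2°) = 1/0.8643² = 1.339.
Ratio = 23.13/1.339 = cos²(30.2°)/cos²(78°) ≈ 17.3.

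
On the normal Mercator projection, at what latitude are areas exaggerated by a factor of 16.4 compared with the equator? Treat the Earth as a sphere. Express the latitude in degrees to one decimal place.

Mercator areal scale is sec²φ.
sec²φ = 16.4  ⇒  cos²φ = 0.06098  ⇒  cos φ = 0.2469.
φ = arccos(0.2469) ≈ 75.7°.

75.7°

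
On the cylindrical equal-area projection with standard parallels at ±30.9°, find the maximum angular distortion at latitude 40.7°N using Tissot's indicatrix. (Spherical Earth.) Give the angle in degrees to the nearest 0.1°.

For cylindrical equal-area with standard parallel φ₀, h = cos φ / cos φ₀ and k = cos φ₀ / cos φ, so h·k = 1.
At 40.7°: h = 0.8835, k = 1.132; principal scales a = 1.132, b = 0.8835.
sin(ω/2) = (a − b)/(a + b) = 0.2483/2.015 = 0.1232, so ω = 2 arcsin(0.1232) ≈ 14.2°.

14.2°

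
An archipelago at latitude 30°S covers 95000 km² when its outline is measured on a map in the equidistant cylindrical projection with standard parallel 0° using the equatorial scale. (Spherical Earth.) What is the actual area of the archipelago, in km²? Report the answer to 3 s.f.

For the equirectangular projection with φ₀ = 0 (plate carrée), h = 1 along meridians and k = sec φ along parallels.
Areal scale = h·k = 1 × sec φ; at 30°, h = 1.000, k = 1.155, so h·k = 1.155.
True area = apparent / (areal scale) = 95000 / 1.155 ≈ 82300 km².

82300 km²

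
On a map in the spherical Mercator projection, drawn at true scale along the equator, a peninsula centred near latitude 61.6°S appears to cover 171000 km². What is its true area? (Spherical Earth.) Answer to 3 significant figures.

38700 km²

The Mercator projection is conformal; its linear scale factor is the same in every direction and equals sec φ = 1/cos φ.
Areal scale = k² = sec²φ = 1/cos²(61.6°) = 1/0.4756² = 4.421.
True area = apparent / (areal scale) = 171000 / 4.421 ≈ 38700 km².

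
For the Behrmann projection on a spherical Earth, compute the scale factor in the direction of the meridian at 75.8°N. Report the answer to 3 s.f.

Behrmann is a cylindrical equal-area projection with standard parallels at ±30°. A cylindrical equal-area projection with standard parallel φ₀ has meridian scale h = cos φ / cos φ₀ and parallel scale k = cos φ₀ / cos φ (so areas are preserved, h·k = 1).
h = cos 75.8° / cos 30° = 0.2453/0.8660 = 0.2833.

0.283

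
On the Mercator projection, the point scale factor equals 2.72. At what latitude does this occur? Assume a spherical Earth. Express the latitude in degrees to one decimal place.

68.4°

Mercator scale is k = sec φ = 1/cos φ.
1/cos φ = 2.72  ⇒  cos φ = 0.3676  ⇒  φ = arccos(0.3676) ≈ 68.4°.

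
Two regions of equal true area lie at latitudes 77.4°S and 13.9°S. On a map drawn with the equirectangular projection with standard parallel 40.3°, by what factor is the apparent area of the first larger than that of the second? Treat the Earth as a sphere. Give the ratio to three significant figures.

4.45

The equidistant cylindrical projection with φ₀ = 40.3° has h = 1 (meridians true) and k = cos φ₀ / cos φ along parallels.
Areal scale at 77.4°: h·k = 1.000 × 3.496 = 3.496.
Areal scale at 13.9°: h·k = 1.000 × 0.7857 = 0.7857.
Ratio = 3.496/0.7857 ≈ 4.45.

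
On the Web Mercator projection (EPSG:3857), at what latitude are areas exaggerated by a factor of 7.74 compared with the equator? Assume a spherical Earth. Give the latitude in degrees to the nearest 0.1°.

Mercator areal scale is sec²φ.
sec²φ = 7.74  ⇒  cos²φ = 0.1292  ⇒  cos φ = 0.3594.
φ = arccos(0.3594) ≈ 68.9°.

68.9°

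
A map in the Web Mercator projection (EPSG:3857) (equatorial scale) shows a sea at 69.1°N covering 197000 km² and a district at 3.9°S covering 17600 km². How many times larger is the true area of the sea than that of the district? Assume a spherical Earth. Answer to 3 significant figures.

1.43

On Mercator the areal scale is sec²φ, so true area = apparent × cos²φ.
True area of sea: 197000 × cos²(69.1°) = 197000 × 0.1273 = 25070 km².
True area of district: 17600 × cos²(3.9°) = 17600 × 0.9954 = 17520 km².
Ratio = 25070 / 17520 ≈ 1.43.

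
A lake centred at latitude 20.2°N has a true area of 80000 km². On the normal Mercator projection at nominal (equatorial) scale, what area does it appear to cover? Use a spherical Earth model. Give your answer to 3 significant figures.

90800 km²

The Mercator projection is conformal; its linear scale factor is the same in every direction and equals sec φ = 1/cos φ.
Areal scale = k² = sec²φ = 1/cos²(20.2°) = 1/0.9385² = 1.135.
Apparent area = 80000 × 1.135 ≈ 90800 km².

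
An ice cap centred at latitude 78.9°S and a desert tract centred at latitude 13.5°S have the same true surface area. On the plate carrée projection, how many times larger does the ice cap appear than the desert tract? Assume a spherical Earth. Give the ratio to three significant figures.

5.05

Plate carrée maps x = Rλ, y = Rφ. The meridian scale is h = 1 and the parallel scale is k = 1/cos φ = sec φ.
Areal scale at 78.9°: h·k = 1.000 × 5.194 = 5.194.
Areal scale at 13.5°: h·k = 1.000 × 1.028 = 1.028.
Ratio = 5.194/1.028 ≈ 5.05.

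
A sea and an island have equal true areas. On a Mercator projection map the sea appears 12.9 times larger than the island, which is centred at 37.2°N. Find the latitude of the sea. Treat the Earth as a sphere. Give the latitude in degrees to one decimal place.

For equal true areas on Mercator, apparent areas scale as sec²φ, so the ratio is cos²φ₂ / cos²φ₁.
cos²φ₂ / cos²φ₁ = 12.9  ⇒  cos φ₁ = cos 37.2° / √12.9 = 0.7965/3.592 = 0.2218.
φ₁ = arccos(0.2218) ≈ 77.2°.

77.2°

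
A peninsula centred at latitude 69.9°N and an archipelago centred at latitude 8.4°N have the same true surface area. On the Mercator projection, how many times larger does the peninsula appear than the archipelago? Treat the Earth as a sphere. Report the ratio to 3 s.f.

Mercator is conformal with k = sec φ, so areal scale = k² = sec²φ.
At 69.9°: sec²(69.9°) = 1/0.3437² = 8.467.
At 8.4°: sec²(8.4°) = 1/0.9893² = 1.022.
Ratio = 8.467/1.022 = cos²(8.4°)/cos²(69.9°) ≈ 8.29.

8.29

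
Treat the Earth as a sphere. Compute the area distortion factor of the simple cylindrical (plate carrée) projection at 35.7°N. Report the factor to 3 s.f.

1.23

Plate carrée maps x = Rλ, y = Rφ. The meridian scale is h = 1 and the parallel scale is k = 1/cos φ = sec φ.
Areal scale = h·k = 1 × sec φ; at 35.7°, h = 1.000, k = 1.231, so h·k = 1.231.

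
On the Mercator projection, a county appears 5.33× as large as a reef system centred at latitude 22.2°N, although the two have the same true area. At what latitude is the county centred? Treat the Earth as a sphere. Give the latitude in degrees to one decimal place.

On Mercator, (apparent₁)/(apparent₂) = sec²φ₁ / sec²φ₂ when true areas are equal.
cos²φ₂ / cos²φ₁ = 5.33  ⇒  cos φ₁ = cos 22.2° / √5.33 = 0.9259/2.309 = 0.4010.
φ₁ = arccos(0.4010) ≈ 66.4°.

66.4°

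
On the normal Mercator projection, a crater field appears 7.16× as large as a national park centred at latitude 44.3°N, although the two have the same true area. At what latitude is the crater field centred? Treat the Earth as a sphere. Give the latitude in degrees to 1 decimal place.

74.5°

On Mercator, (apparent₁)/(apparent₂) = sec²φ₁ / sec²φ₂ when true areas are equal.
cos²φ₂ / cos²φ₁ = 7.16  ⇒  cos φ₁ = cos 44.3° / √7.16 = 0.7157/2.676 = 0.2675.
φ₁ = arccos(0.2675) ≈ 74.5°.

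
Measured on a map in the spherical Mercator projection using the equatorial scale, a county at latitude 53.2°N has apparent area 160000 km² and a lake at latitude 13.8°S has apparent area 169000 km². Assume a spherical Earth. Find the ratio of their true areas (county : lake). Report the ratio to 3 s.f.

0.360

Mercator's areal exaggeration is sec²φ; hence true area = (apparent area) · cos²φ.
True area of county: 160000 × cos²(53.2°) = 160000 × 0.3588 = 57410 km².
True area of lake: 169000 × cos²(13.8°) = 169000 × 0.9431 = 159400 km².
Ratio = 57410 / 159400 ≈ 0.360.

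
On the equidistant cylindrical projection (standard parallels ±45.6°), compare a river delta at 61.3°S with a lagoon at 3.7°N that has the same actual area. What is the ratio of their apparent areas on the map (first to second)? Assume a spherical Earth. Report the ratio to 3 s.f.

In the equirectangular projection with standard parallel φ₀ = 45.6° (x = Rλ cos φ₀, y = Rφ), meridians are true-scale (h = 1) and the parallel scale is k = cos φ₀ / cos φ.
Areal scale at 61.3°: h·k = 1.000 × 1.457 = 1.457.
Areal scale at 3.7°: h·k = 1.000 × 0.7011 = 0.7011.
Ratio = 1.457/0.7011 ≈ 2.08.

2.08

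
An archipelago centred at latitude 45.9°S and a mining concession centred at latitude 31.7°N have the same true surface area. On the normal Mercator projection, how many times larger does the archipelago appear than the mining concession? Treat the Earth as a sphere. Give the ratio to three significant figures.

1.49

Mercator is conformal with k = sec φ, so areal scale = k² = sec²φ.
At 45.9°: sec²(45.9°) = 1/0.6959² = 2.065.
At 31.7°: sec²(31.7°) = 1/0.8508² = 1.381.
Ratio = 2.065/1.381 = cos²(31.7°)/cos²(45.9°) ≈ 1.49.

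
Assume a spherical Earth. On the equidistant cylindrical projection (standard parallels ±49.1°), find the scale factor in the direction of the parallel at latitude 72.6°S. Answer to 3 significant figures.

2.19

With standard parallel φ₀ = 49.1°, the equirectangular projection gives x = Rλ cos φ₀, y = Rφ, so h = 1 and k = cos 49.1° / cos φ.
k = cos 49.1° / cos 72.6° = 0.6547/0.2990 = 2.189.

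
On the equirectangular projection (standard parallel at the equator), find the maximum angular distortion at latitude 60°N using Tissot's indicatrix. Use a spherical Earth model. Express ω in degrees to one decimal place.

In the plate carrée (x = Rλ, y = Rφ), meridians are true-scale (h = 1) and parallels are stretched by k = sec φ.
At 60°: h = 1.000, k = 2.000; principal scales a = 2.000, b = 1.000.
sin(ω/2) = (a − b)/(a + b) = 1.0000/3.000 = 0.3333, so ω = 2 arcsin(0.3333) ≈ 38.9°.

38.9°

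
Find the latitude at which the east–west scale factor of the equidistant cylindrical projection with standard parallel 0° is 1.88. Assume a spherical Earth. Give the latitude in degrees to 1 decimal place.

Plate carrée: h = 1, k = sec φ along parallels.
sec φ = 1.88  ⇒  cos φ = 0.5319  ⇒  φ ≈ 57.9°.

57.9°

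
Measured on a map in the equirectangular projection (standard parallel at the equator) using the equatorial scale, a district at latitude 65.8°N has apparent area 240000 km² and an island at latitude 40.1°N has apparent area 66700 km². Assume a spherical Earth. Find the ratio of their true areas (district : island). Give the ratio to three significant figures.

1.93

Plate carrée has h = 1 and k = sec φ, giving areal scale sec φ; true area = (apparent area) · cos φ.
True area of district: 240000 × cos(65.8°) = 240000 × 0.4099 = 98380 km².
True area of island: 66700 × cos(40.1°) = 66700 × 0.7649 = 51020 km².
Ratio = 98380 / 51020 ≈ 1.93.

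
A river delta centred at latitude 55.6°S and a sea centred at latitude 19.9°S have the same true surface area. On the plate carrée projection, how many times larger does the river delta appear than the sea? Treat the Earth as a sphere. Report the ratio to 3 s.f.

For the equirectangular projection with φ₀ = 0 (plate carrée), h = 1 along meridians and k = sec φ along parallels.
Areal scale at 55.6°: h·k = 1.000 × 1.770 = 1.770.
Areal scale at 19.9°: h·k = 1.000 × 1.064 = 1.064.
Ratio = 1.770/1.064 ≈ 1.66.

1.66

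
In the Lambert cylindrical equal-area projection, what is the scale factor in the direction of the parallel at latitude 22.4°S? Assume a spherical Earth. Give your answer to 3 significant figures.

The Lambert cylindrical equal-area projection is the cylindrical equal-area projection with its standard parallel at the equator (φ₀ = 0). A cylindrical equal-area projection with standard parallel φ₀ has meridian scale h = cos φ / cos φ₀ and parallel scale k = cos φ₀ / cos φ (so areas are preserved, h·k = 1).
k = cos 0° / cos 22.4° = 1.000/0.9245 = 1.082.

1.08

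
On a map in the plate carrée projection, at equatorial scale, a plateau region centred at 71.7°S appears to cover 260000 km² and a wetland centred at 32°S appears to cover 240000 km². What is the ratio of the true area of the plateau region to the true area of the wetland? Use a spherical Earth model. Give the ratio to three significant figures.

0.401

On the plate carrée, areal scale = h·k = 1 × sec φ, so true area = apparent × cos φ.
True area of plateau region: 260000 × cos(71.7°) = 260000 × 0.3140 = 81640 km².
True area of wetland: 240000 × cos(32°) = 240000 × 0.8480 = 203500 km².
Ratio = 81640 / 203500 ≈ 0.401.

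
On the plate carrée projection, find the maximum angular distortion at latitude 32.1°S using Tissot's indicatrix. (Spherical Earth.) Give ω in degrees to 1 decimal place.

9.5°

In the plate carrée (x = Rλ, y = Rφ), meridians are true-scale (h = 1) and parallels are stretched by k = sec φ.
At 32.1°: h = 1.000, k = 1.180; principal scales a = 1.180, b = 1.000.
sin(ω/2) = (a − b)/(a + b) = 0.1805/2.180 = 0.08277, so ω = 2 arcsin(0.08277) ≈ 9.5°.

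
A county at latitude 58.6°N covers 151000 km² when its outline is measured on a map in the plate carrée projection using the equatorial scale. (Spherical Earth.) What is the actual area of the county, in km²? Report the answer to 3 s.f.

78700 km²

For the equirectangular projection with φ₀ = 0 (plate carrée), h = 1 along meridians and k = sec φ along parallels.
Areal scale = h·k = 1 × sec φ; at 58.6°, h = 1.000, k = 1.919, so h·k = 1.919.
True area = apparent / (areal scale) = 151000 / 1.919 ≈ 78700 km².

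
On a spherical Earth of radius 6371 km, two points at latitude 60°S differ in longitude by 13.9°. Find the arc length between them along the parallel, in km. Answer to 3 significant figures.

773 km

Arc length along a parallel = R cos φ · Δλ (with Δλ in radians).
= 6371 × cos 60° × (13.9° × π/180) = 6371 × 0.5000 × 0.2426 ≈ 773 km.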